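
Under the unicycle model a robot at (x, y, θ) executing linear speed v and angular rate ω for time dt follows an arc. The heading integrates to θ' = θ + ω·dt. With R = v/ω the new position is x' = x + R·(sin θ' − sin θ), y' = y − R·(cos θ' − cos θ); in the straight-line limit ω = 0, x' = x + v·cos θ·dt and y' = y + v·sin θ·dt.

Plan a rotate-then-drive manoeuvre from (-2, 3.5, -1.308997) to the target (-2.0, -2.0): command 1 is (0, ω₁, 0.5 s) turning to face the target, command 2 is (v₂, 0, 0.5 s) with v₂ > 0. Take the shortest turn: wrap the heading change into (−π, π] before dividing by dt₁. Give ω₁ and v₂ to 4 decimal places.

heading to target = atan2(-2−3.5, -2−-2) = -1.5708
Δθ = wrap(-1.5708 − -1.3090) = -0.2618; ω₁ = Δθ/dt₁ = -0.5236
distance = √((-2−-2)² + (-2−3.5)²) = 5.5000; v₂ = distance/dt₂ = 11.0000

ω₁ = -0.5236, v₂ = 11.0000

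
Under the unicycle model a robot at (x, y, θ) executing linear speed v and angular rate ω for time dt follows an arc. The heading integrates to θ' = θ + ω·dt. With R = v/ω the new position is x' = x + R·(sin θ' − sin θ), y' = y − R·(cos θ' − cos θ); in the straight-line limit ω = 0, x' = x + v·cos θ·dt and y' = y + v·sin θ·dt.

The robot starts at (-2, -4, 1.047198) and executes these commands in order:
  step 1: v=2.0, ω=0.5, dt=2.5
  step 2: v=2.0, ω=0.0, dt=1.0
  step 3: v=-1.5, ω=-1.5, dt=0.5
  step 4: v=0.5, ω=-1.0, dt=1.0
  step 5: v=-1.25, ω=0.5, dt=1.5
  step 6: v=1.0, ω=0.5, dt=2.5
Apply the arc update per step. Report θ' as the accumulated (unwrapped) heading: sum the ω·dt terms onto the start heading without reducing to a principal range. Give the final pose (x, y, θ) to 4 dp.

(-5.2222, 2.6172, 2.5472)

step 1: θ'=2.2972 (R=4.0000) → pose (-2.4738, 0.6567, 2.2972)
step 2: θ'=2.2972 (straight) → pose (-3.8022, 2.1519, 2.2972)
step 3: θ'=1.5472 (R=1.0000) → pose (-3.5500, 1.4641, 1.5472)
step 4: θ'=0.5472 (R=-0.5000) → pose (-3.3103, 1.8793, 0.5472)
step 5: θ'=1.2972 (R=-2.5000) → pose (-4.4166, 0.4198, 1.2972)
step 6: θ'=2.5472 (R=2.0000) → pose (-5.2222, 2.6172, 2.5472)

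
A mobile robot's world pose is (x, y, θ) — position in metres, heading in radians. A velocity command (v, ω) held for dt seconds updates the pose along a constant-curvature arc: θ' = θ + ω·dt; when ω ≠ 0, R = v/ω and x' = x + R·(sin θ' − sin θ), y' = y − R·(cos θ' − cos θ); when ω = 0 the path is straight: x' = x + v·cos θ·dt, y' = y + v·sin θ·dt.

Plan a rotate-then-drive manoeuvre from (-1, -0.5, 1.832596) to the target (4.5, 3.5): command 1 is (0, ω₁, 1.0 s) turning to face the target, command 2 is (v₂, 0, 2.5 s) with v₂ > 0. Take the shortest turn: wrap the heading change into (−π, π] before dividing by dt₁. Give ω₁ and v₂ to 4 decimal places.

ω₁ = -1.2038, v₂ = 2.7203

heading to target = atan2(3.5−-0.5, 4.5−-1) = 0.6288
Δθ = wrap(0.6288 − 1.8326) = -1.2038; ω₁ = Δθ/dt₁ = -1.2038
distance = √((4.5−-1)² + (3.5−-0.5)²) = 6.8007; v₂ = distance/dt₂ = 2.7203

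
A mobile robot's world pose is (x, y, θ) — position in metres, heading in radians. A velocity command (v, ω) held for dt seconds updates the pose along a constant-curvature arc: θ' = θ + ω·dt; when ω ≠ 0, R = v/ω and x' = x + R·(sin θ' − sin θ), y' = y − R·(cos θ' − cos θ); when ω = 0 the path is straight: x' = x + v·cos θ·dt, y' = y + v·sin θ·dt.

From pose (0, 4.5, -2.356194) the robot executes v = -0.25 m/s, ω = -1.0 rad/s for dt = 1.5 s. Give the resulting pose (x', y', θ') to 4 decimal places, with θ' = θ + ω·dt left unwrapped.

θ' = -2.3562 + -1.0·1.5 = -3.8562
R = v/ω = -0.25/-1.0 = 0.2500
x' = 0 + 0.2500·(sin -3.8562 − sin -2.3562) = 0.3406
y' = 4.5 − 0.2500·(cos -3.8562 − cos -2.3562) = 4.5121

(0.3406, 4.5121, -3.8562)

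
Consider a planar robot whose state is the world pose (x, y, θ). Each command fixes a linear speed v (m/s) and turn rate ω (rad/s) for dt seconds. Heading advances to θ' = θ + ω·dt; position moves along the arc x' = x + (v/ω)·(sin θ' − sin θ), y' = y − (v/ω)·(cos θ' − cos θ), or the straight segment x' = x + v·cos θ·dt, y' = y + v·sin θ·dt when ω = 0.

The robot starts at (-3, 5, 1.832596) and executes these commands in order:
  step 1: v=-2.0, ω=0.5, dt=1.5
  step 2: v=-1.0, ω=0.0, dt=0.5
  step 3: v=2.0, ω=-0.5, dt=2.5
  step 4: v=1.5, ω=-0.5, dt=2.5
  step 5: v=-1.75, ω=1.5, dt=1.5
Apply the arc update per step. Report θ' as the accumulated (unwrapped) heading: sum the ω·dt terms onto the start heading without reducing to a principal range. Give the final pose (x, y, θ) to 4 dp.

step 1: θ'=2.5826 (R=-4.0000) → pose (-1.2576, 2.6441, 2.5826)
step 2: θ'=2.5826 (straight) → pose (-0.8337, 2.3790, 2.5826)
step 3: θ'=1.3326 (R=-4.0000) → pose (-2.5995, 6.7139, 1.3326)
step 4: θ'=0.0826 (R=-3.0000) → pose (0.0683, 8.9958, 0.0826)
step 5: θ'=2.3326 (R=-1.1667) → pose (-0.6796, 7.0279, 2.3326)

(-0.6796, 7.0279, 2.3326)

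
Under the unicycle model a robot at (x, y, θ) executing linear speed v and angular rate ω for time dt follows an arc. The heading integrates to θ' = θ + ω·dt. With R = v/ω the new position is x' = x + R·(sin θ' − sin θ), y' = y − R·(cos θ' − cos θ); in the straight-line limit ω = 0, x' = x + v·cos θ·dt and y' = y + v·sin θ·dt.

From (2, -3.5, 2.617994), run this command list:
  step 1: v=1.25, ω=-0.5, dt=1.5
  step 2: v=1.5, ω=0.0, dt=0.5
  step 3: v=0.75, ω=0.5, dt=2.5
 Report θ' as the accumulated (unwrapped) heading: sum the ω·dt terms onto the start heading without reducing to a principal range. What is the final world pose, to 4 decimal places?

(-0.7589, -0.2896, 3.1180)

step 1: θ'=1.8680 (R=-2.5000) → pose (0.8596, -2.0670, 1.8680)
step 2: θ'=1.8680 (straight) → pose (0.6400, -1.3499, 1.8680)
step 3: θ'=3.1180 (R=1.5000) → pose (-0.7589, -0.2896, 3.1180)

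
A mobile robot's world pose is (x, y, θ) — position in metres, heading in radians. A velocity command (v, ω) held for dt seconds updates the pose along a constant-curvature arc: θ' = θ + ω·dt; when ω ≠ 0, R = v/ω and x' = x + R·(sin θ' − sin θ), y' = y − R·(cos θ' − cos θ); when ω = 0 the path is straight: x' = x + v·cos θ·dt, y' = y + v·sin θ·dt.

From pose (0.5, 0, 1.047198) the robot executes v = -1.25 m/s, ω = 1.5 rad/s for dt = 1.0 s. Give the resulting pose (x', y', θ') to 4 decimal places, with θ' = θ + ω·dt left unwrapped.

(0.7550, -1.1071, 2.5472)

θ' = 1.0472 + 1.5·1.0 = 2.5472
R = v/ω = -1.25/1.5 = -0.8333
x' = 0.5 + -0.8333·(sin 2.5472 − sin 1.0472) = 0.7550
y' = 0 − -0.8333·(cos 2.5472 − cos 1.0472) = -1.1071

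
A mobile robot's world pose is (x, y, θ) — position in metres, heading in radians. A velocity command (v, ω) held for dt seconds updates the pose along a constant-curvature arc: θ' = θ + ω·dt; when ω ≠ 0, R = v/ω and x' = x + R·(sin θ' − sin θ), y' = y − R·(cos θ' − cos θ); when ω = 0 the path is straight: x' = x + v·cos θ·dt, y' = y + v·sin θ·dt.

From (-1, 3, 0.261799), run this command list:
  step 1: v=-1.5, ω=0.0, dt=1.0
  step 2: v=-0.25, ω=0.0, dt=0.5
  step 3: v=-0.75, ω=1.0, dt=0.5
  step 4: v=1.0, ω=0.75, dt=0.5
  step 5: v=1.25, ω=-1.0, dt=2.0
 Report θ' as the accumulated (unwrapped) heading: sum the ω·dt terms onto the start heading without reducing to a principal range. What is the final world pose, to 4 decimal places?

step 1: θ'=0.2618 (straight) → pose (-2.4489, 2.6118, 0.2618)
step 2: θ'=0.2618 (straight) → pose (-2.5696, 2.5794, 0.2618)
step 3: θ'=0.7618 (R=-0.7500) → pose (-2.8932, 2.3977, 0.7618)
step 4: θ'=1.1368 (R=1.3333) → pose (-2.6038, 2.8018, 1.1368)
step 5: θ'=-0.8632 (R=-1.2500) → pose (-0.5197, 3.0887, -0.8632)

(-0.5197, 3.0887, -0.8632)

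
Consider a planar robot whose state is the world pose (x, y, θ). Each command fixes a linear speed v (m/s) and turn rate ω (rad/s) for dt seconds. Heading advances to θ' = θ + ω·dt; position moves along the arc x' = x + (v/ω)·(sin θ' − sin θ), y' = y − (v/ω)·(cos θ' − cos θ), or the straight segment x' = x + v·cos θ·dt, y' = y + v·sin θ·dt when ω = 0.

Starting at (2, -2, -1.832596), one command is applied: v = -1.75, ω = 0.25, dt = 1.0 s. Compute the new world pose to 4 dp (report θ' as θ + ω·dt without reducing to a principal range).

(2.2380, -0.2709, -1.5826)

θ' = -1.8326 + 0.25·1.0 = -1.5826
R = v/ω = -1.75/0.25 = -7.0000
x' = 2 + -7.0000·(sin -1.5826 − sin -1.8326) = 2.2380
y' = -2 − -7.0000·(cos -1.5826 − cos -1.8326) = -0.2709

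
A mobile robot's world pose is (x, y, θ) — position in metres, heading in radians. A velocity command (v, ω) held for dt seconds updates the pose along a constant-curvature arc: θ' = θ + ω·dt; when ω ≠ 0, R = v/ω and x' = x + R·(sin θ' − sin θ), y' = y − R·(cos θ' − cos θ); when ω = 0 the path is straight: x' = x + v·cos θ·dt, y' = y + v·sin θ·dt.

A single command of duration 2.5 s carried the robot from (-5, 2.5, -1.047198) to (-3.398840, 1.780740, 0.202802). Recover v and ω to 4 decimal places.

Δθ = 0.202802 − -1.047198 = 1.250000
ω = Δθ/dt = 1.250000/2.5 = 0.5000
R = Δx/(sin θ' − sin θ) = 1.5000
v = R·ω = 1.5000·0.5000 = 0.7500

v = 0.7500, ω = 0.5000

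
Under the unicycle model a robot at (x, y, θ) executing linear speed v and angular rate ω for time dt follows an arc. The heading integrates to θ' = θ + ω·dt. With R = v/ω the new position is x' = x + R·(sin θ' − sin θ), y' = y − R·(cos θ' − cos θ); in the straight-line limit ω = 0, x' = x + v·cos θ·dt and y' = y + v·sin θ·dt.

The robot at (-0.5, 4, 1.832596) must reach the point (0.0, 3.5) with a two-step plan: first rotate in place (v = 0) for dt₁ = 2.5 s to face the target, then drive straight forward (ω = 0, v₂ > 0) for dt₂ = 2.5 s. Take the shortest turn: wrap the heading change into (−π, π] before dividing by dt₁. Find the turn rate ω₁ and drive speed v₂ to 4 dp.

heading to target = atan2(3.5−4, 0−-0.5) = -0.7854
Δθ = wrap(-0.7854 − 1.8326) = -2.6180; ω₁ = Δθ/dt₁ = -1.0472
distance = √((0−-0.5)² + (3.5−4)²) = 0.7071; v₂ = distance/dt₂ = 0.2828

ω₁ = -1.0472, v₂ = 0.2828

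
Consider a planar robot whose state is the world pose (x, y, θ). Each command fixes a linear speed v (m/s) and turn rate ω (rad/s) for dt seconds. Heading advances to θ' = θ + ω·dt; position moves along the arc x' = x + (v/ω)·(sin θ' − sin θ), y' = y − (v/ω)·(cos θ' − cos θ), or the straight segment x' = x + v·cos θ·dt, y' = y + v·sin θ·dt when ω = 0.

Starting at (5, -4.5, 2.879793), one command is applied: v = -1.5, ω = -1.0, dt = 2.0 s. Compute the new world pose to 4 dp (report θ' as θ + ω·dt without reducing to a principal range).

(5.7677, -6.9049, 0.8798)

θ' = 2.8798 + -1.0·2.0 = 0.8798
R = v/ω = -1.5/-1.0 = 1.5000
x' = 5 + 1.5000·(sin 0.8798 − sin 2.8798) = 5.7677
y' = -4.5 − 1.5000·(cos 0.8798 − cos 2.8798) = -6.9049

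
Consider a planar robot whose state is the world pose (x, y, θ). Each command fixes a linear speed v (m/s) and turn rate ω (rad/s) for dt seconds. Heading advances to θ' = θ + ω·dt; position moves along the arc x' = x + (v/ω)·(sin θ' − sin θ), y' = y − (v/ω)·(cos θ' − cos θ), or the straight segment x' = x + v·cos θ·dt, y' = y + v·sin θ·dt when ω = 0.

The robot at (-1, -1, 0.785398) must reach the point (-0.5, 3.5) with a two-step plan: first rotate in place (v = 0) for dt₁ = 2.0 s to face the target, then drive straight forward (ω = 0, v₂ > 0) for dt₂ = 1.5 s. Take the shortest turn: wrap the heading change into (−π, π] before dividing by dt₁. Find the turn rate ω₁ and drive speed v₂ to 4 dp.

ω₁ = 0.3374, v₂ = 3.0185

heading to target = atan2(3.5−-1, -0.5−-1) = 1.4601
Δθ = wrap(1.4601 − 0.7854) = 0.6747; ω₁ = Δθ/dt₁ = 0.3374
distance = √((-0.5−-1)² + (3.5−-1)²) = 4.5277; v₂ = distance/dt₂ = 3.0185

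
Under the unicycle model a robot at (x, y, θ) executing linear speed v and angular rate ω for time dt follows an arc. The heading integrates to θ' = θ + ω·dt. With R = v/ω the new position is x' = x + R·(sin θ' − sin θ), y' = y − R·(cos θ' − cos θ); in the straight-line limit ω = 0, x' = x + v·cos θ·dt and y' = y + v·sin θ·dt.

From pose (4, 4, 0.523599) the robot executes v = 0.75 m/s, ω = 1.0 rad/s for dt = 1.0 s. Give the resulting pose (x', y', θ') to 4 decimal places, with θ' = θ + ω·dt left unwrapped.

θ' = 0.5236 + 1.0·1.0 = 1.5236
R = v/ω = 0.75/1.0 = 0.7500
x' = 4 + 0.7500·(sin 1.5236 − sin 0.5236) = 4.3742
y' = 4 − 0.7500·(cos 1.5236 − cos 0.5236) = 4.6141

(4.3742, 4.6141, 1.5236)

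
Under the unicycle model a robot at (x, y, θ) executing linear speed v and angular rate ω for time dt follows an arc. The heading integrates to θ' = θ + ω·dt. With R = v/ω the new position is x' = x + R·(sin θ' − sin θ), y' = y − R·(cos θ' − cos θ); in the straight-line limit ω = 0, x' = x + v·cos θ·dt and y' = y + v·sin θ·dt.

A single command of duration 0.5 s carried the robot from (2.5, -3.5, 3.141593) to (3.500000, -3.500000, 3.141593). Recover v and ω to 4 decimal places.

Δθ = 3.141593 − 3.141593 = 0.000000
ω = Δθ/dt = 0.000000/0.5 = 0.0000
ω = 0 → v = (Δx·cos θ + Δy·sin θ)/dt = -2.0000

v = -2.0000, ω = 0.0000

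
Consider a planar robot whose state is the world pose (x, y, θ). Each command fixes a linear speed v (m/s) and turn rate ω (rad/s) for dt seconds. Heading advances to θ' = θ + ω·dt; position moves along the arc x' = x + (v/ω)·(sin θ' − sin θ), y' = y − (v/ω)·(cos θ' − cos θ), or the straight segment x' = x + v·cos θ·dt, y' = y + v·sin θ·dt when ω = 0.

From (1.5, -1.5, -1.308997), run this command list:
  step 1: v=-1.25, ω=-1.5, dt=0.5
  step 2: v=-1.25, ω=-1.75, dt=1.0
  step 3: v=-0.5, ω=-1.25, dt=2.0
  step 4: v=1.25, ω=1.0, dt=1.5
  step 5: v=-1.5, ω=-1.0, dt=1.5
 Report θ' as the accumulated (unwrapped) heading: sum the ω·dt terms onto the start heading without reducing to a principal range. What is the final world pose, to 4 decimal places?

(2.1287, -1.6073, -6.3090)

step 1: θ'=-2.0590 (R=0.8333) → pose (1.5690, -0.8935, -2.0590)
step 2: θ'=-3.8090 (R=0.7143) → pose (2.6419, -0.6675, -3.8090)
step 3: θ'=-6.3090 (R=0.4000) → pose (2.3840, -1.3815, -6.3090)
step 4: θ'=-4.8090 (R=1.2500) → pose (3.6604, -0.2525, -4.8090)
step 5: θ'=-6.3090 (R=1.5000) → pose (2.1287, -1.6073, -6.3090)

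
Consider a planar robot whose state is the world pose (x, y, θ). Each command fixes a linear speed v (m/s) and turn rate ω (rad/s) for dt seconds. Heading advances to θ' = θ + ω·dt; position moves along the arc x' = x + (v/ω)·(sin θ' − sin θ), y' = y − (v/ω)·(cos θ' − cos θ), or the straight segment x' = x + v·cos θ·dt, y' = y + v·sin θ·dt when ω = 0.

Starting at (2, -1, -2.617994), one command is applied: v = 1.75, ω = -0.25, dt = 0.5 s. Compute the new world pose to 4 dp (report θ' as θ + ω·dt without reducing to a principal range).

θ' = -2.6180 + -0.25·0.5 = -2.7430
R = v/ω = 1.75/-0.25 = -7.0000
x' = 2 + -7.0000·(sin -2.7430 − sin -2.6180) = 1.2169
y' = -1 − -7.0000·(cos -2.7430 − cos -2.6180) = -1.3891

(1.2169, -1.3891, -2.7430)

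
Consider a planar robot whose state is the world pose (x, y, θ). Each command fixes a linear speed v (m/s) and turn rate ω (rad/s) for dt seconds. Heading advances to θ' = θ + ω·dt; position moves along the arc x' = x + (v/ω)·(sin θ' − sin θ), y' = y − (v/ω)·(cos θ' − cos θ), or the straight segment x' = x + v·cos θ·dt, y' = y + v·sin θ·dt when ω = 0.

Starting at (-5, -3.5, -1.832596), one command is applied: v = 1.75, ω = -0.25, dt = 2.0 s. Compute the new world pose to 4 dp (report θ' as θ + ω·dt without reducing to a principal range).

(-6.6963, -6.5198, -2.3326)

θ' = -1.8326 + -0.25·2.0 = -2.3326
R = v/ω = 1.75/-0.25 = -7.0000
x' = -5 + -7.0000·(sin -2.3326 − sin -1.8326) = -6.6963
y' = -3.5 − -7.0000·(cos -2.3326 − cos -1.8326) = -6.5198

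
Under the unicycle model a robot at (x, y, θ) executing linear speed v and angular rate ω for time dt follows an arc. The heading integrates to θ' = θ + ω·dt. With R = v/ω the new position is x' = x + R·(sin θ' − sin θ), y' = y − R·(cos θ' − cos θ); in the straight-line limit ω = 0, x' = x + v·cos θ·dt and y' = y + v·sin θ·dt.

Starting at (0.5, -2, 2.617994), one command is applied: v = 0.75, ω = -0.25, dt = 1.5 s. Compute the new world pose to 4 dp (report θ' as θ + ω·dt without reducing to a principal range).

(-0.3474, -1.2700, 2.2430)

θ' = 2.6180 + -0.25·1.5 = 2.2430
R = v/ω = 0.75/-0.25 = -3.0000
x' = 0.5 + -3.0000·(sin 2.2430 − sin 2.6180) = -0.3474
y' = -2 − -3.0000·(cos 2.2430 − cos 2.6180) = -1.2700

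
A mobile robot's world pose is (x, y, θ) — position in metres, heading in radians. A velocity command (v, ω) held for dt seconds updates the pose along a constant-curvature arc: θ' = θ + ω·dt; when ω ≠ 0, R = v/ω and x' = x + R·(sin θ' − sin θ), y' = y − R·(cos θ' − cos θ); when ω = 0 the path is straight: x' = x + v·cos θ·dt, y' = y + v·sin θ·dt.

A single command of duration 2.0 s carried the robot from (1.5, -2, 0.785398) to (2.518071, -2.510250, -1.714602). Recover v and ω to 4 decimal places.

Δθ = -1.714602 − 0.785398 = -2.500000
ω = Δθ/dt = -2.500000/2.0 = -1.2500
R = Δx/(sin θ' − sin θ) = -0.6000
v = R·ω = -0.6000·-1.2500 = 0.7500

v = 0.7500, ω = -1.2500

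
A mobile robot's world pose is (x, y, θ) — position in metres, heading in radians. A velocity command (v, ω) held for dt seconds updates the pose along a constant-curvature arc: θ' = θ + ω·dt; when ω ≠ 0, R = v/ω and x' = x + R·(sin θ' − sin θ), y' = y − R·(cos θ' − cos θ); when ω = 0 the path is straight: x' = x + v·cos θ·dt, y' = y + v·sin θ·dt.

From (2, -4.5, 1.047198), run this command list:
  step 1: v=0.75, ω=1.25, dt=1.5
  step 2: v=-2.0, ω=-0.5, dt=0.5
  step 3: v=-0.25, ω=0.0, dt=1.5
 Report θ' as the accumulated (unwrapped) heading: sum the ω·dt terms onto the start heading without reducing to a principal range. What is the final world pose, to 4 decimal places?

(2.8842, -4.1208, 2.6722)

step 1: θ'=2.9222 (R=0.6000) → pose (1.6110, -3.6144, 2.9222)
step 2: θ'=2.6722 (R=4.0000) → pose (2.5498, -3.9511, 2.6722)
step 3: θ'=2.6722 (straight) → pose (2.8842, -4.1208, 2.6722)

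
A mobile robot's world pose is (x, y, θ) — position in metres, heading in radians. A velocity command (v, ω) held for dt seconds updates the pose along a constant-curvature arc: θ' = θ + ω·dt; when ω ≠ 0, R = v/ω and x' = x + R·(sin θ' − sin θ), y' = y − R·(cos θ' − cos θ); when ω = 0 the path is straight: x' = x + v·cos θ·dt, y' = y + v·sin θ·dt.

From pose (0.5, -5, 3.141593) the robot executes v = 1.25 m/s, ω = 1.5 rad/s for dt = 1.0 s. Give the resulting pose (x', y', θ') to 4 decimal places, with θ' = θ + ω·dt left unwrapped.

(-0.3312, -5.7744, 4.6416)

θ' = 3.1416 + 1.5·1.0 = 4.6416
R = v/ω = 1.25/1.5 = 0.8333
x' = 0.5 + 0.8333·(sin 4.6416 − sin 3.1416) = -0.3312
y' = -5 − 0.8333·(cos 4.6416 − cos 3.1416) = -5.7744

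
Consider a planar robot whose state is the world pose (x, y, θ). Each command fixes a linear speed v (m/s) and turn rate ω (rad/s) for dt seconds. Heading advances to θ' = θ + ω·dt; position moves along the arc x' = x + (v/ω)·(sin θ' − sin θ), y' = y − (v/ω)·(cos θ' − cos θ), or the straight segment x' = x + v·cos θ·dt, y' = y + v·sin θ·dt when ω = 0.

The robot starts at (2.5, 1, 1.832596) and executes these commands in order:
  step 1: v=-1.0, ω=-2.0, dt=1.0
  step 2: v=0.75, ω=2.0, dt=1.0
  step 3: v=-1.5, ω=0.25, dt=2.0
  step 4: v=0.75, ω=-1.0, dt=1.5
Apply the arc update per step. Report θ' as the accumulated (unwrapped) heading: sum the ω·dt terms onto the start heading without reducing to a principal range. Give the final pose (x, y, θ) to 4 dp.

(3.8004, -0.7217, 0.8326)

step 1: θ'=-0.1674 (R=0.5000) → pose (1.9337, 0.3776, -0.1674)
step 2: θ'=1.8326 (R=0.3750) → pose (2.3584, 0.8444, 1.8326)
step 3: θ'=2.3326 (R=-6.0000) → pose (3.8124, -1.7440, 2.3326)
step 4: θ'=0.8326 (R=-0.7500) → pose (3.8004, -0.7217, 0.8326)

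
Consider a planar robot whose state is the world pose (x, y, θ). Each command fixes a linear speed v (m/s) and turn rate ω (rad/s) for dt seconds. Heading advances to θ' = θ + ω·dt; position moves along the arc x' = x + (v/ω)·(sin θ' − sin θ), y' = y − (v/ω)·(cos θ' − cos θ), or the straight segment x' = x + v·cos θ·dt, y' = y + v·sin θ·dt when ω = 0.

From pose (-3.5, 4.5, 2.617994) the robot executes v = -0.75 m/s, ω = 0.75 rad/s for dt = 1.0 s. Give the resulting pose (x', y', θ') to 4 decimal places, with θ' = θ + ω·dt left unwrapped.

θ' = 2.6180 + 0.75·1.0 = 3.3680
R = v/ω = -0.75/0.75 = -1.0000
x' = -3.5 + -1.0000·(sin 3.3680 − sin 2.6180) = -2.7755
y' = 4.5 − -1.0000·(cos 3.3680 − cos 2.6180) = 4.3915

(-2.7755, 4.3915, 3.3680)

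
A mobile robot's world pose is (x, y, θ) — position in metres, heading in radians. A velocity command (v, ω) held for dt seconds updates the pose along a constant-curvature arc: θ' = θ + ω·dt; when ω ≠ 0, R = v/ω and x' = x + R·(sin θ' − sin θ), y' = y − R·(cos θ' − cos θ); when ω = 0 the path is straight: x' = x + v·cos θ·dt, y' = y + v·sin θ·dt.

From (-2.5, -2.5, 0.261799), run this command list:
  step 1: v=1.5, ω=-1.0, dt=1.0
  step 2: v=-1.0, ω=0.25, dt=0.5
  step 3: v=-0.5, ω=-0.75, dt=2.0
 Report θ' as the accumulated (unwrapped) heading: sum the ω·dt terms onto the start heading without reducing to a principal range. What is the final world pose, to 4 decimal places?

step 1: θ'=-0.7382 (R=-1.5000) → pose (-1.1023, -2.8394, -0.7382)
step 2: θ'=-0.6132 (R=-4.0000) → pose (-1.4922, -2.5268, -0.6132)
step 3: θ'=-2.1132 (R=0.6667) → pose (-1.6795, -1.6375, -2.1132)

(-1.6795, -1.6375, -2.1132)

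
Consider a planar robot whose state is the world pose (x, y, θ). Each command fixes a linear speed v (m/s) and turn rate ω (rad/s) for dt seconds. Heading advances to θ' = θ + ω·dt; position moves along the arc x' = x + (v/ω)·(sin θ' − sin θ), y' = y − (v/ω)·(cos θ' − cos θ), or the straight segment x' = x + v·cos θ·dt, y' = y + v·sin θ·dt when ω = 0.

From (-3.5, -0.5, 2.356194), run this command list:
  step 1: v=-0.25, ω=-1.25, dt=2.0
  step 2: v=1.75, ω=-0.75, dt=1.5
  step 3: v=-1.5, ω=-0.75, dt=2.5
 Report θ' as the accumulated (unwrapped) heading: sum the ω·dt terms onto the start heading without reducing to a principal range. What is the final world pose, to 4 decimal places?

step 1: θ'=-0.1438 (R=0.2000) → pose (-3.6701, -0.8394, -0.1438)
step 2: θ'=-1.2688 (R=-2.3333) → pose (-1.7767, -2.4546, -1.2688)
step 3: θ'=-3.1438 (R=2.0000) → pose (0.1372, 0.1402, -3.1438)

(0.1372, 0.1402, -3.1438)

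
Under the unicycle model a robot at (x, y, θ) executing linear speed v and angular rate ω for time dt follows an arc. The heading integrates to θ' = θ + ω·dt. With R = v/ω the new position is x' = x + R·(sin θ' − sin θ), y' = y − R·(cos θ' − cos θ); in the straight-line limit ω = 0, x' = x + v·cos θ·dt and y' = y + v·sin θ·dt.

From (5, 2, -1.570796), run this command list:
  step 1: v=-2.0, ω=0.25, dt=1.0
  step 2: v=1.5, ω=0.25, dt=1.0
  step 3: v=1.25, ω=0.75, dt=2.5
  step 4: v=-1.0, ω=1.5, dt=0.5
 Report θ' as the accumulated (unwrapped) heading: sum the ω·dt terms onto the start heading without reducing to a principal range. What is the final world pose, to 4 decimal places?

step 1: θ'=-1.3208 (R=-8.0000) → pose (4.7513, 3.9792, -1.3208)
step 2: θ'=-1.0708 (R=6.0000) → pose (5.2993, 2.5871, -1.0708)
step 3: θ'=0.8042 (R=1.6667) → pose (7.9624, 2.2300, 0.8042)
step 4: θ'=1.5542 (R=-0.6667) → pose (7.7760, 1.7786, 1.5542)

(7.7760, 1.7786, 1.5542)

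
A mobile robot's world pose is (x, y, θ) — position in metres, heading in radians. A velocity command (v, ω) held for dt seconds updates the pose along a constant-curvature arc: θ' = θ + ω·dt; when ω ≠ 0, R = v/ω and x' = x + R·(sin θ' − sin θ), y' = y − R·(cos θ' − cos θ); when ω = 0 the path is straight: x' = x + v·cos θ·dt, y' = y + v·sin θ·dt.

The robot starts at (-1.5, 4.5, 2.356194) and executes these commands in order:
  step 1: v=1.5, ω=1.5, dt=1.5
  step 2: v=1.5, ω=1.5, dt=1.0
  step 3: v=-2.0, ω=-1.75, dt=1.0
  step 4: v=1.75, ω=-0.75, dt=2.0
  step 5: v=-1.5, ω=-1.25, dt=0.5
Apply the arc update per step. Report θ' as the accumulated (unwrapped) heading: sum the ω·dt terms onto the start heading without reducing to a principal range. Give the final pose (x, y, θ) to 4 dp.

step 1: θ'=4.6062 (R=1.0000) → pose (-3.2015, 3.8989, 4.6062)
step 2: θ'=6.1062 (R=1.0000) → pose (-2.3832, 2.8085, 6.1062)
step 3: θ'=4.3562 (R=1.1429) → pose (-3.2531, 4.3320, 4.3562)
step 4: θ'=2.8562 (R=-2.3333) → pose (-6.0969, 2.9068, 2.8562)
step 5: θ'=2.2312 (R=1.2000) → pose (-5.4870, 2.4914, 2.2312)

(-5.4870, 2.4914, 2.2312)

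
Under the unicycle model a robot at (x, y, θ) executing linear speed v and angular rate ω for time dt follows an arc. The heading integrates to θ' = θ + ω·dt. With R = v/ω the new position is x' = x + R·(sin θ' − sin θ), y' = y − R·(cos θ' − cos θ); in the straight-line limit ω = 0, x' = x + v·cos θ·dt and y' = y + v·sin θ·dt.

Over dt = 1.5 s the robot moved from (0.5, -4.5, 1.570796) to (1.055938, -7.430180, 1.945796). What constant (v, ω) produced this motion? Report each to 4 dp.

Δθ = 1.945796 − 1.570796 = 0.375000
ω = Δθ/dt = 0.375000/1.5 = 0.2500
R = −Δy/(cos θ' − cos θ) = -8.0000
v = R·ω = -8.0000·0.2500 = -2.0000

v = -2.0000, ω = 0.2500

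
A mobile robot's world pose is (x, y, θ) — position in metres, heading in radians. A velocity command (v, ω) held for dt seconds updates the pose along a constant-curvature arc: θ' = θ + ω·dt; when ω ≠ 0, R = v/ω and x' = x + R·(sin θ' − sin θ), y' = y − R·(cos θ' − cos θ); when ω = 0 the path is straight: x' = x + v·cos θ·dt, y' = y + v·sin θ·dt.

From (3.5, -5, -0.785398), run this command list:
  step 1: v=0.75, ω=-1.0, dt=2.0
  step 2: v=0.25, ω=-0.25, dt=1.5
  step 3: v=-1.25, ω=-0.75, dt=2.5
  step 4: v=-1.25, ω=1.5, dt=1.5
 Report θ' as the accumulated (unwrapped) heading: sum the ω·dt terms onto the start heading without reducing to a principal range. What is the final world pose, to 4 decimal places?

step 1: θ'=-2.7854 (R=-0.7500) → pose (3.2312, -6.2333, -2.7854)
step 2: θ'=-3.1604 (R=-1.0000) → pose (2.8637, -6.2958, -3.1604)
step 3: θ'=-5.0354 (R=1.6667) → pose (4.4128, -8.4913, -5.0354)
step 4: θ'=-2.7854 (R=-0.8333) → pose (5.4937, -9.5368, -2.7854)

(5.4937, -9.5368, -2.7854)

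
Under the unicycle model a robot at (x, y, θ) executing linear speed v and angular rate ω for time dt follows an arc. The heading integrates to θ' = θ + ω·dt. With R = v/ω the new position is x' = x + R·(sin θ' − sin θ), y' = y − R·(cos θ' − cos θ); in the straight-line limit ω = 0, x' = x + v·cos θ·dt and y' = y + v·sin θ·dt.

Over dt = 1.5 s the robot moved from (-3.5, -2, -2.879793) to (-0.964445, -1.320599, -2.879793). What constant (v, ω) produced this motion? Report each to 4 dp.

Δθ = -2.879793 − -2.879793 = 0.000000
ω = Δθ/dt = 0.000000/1.5 = 0.0000
ω = 0 → v = (Δx·cos θ + Δy·sin θ)/dt = -1.7500

v = -1.7500, ω = 0.0000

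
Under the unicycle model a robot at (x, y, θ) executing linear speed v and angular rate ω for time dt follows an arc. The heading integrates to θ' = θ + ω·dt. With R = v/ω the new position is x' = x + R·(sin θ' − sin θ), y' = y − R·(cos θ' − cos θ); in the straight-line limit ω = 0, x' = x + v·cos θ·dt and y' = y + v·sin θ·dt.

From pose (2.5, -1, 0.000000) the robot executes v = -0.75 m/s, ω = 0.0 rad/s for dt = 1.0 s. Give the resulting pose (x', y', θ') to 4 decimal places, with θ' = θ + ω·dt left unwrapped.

θ' = 0.0000 + 0.0·1.0 = 0.0000
ω = 0 → straight: x' = 2.5 + -0.75·cos(0.0000)·1.0 = 1.7500
y' = -1 + -0.75·sin(0.0000)·1.0 = -1.0000

(1.7500, -1.0000, 0.0000)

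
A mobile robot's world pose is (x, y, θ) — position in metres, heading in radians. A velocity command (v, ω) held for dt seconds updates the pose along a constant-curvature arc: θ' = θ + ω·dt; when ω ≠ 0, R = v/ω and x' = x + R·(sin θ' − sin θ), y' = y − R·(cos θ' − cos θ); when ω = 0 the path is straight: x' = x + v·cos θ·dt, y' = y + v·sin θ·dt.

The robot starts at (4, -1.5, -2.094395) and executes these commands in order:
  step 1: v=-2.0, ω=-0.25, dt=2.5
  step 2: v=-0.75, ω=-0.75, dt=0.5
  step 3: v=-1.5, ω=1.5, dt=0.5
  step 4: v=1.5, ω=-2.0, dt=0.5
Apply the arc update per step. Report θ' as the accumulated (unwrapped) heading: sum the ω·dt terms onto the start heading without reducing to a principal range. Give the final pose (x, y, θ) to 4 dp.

(7.9933, 1.9738, -3.3444)

step 1: θ'=-2.7194 (R=8.0000) → pose (7.6501, 1.7975, -2.7194)
step 2: θ'=-3.0944 (R=1.0000) → pose (8.0127, 1.8842, -3.0944)
step 3: θ'=-2.3444 (R=-1.0000) → pose (8.6809, 2.1844, -2.3444)
step 4: θ'=-3.3444 (R=-0.7500) → pose (7.9933, 1.9738, -3.3444)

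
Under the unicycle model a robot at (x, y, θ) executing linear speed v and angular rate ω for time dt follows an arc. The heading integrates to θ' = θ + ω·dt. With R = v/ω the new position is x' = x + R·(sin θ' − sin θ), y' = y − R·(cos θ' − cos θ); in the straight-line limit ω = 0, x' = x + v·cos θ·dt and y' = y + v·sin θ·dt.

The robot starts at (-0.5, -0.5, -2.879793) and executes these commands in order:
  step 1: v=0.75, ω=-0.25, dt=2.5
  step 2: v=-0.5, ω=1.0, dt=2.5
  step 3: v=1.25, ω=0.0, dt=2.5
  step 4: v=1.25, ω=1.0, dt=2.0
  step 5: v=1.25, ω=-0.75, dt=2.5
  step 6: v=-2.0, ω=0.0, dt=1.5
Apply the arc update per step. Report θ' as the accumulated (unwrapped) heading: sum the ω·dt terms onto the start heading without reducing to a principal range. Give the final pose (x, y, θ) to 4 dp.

(2.8074, 0.1480, -0.8798)

step 1: θ'=-3.5048 (R=-3.0000) → pose (-2.3423, -0.4065, -3.5048)
step 2: θ'=-1.0048 (R=-0.5000) → pose (-1.7426, 0.3290, -1.0048)
step 3: θ'=-1.0048 (straight) → pose (-0.0668, -2.3087, -1.0048)
step 4: θ'=0.9952 (R=1.2500) → pose (2.0369, -2.3187, 0.9952)
step 5: θ'=-0.8798 (R=-1.6667) → pose (4.7193, -2.1638, -0.8798)
step 6: θ'=-0.8798 (straight) → pose (2.8074, 0.1480, -0.8798)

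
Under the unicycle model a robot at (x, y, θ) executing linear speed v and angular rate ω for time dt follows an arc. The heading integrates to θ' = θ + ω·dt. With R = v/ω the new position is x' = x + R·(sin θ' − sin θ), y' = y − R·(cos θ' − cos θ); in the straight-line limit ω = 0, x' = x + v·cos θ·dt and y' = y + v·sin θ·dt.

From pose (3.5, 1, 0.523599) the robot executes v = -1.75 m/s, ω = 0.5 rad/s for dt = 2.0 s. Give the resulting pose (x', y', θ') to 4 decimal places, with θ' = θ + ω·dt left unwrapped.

(1.7539, -1.8660, 1.5236)

θ' = 0.5236 + 0.5·2.0 = 1.5236
R = v/ω = -1.75/0.5 = -3.5000
x' = 3.5 + -3.5000·(sin 1.5236 − sin 0.5236) = 1.7539
y' = 1 − -3.5000·(cos 1.5236 − cos 0.5236) = -1.8660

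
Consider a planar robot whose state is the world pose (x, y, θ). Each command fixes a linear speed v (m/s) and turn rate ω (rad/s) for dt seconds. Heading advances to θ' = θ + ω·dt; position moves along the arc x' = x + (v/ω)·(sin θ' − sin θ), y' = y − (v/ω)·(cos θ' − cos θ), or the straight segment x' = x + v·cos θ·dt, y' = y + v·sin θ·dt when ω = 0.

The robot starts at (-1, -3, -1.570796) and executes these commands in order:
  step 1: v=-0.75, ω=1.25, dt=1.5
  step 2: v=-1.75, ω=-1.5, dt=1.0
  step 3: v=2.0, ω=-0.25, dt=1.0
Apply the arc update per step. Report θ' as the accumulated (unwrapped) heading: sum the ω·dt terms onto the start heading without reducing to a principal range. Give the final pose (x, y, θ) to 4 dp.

step 1: θ'=0.3042 (R=-0.6000) → pose (-1.7797, -2.4275, 0.3042)
step 2: θ'=-1.1958 (R=1.1667) → pose (-3.2148, -1.7418, -1.1958)
step 3: θ'=-1.4458 (R=-8.0000) → pose (-2.7212, -3.6745, -1.4458)

(-2.7212, -3.6745, -1.4458)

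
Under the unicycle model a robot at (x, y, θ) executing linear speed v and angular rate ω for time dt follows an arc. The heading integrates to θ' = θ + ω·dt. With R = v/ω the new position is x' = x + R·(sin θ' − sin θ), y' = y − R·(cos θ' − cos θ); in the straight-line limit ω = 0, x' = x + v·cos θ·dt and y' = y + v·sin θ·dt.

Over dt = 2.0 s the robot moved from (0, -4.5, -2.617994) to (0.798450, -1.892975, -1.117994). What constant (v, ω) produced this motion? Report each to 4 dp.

Δθ = -1.117994 − -2.617994 = 1.500000
ω = Δθ/dt = 1.500000/2.0 = 0.7500
R = −Δy/(cos θ' − cos θ) = -2.0000
v = R·ω = -2.0000·0.7500 = -1.5000

v = -1.5000, ω = 0.7500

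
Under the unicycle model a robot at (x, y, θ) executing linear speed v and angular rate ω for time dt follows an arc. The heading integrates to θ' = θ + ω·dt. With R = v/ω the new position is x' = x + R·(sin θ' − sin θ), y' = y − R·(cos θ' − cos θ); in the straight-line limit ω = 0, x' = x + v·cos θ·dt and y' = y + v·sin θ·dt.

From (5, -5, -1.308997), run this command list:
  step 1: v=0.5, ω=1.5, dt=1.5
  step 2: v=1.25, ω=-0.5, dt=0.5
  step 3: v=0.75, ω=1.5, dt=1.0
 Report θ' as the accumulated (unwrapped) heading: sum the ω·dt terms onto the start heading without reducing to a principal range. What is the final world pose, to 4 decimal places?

(6.1067, -3.9801, 2.1910)

step 1: θ'=0.9410 (R=0.3333) → pose (5.5914, -5.1101, 0.9410)
step 2: θ'=0.6910 (R=-2.5000) → pose (6.0185, -4.6560, 0.6910)
step 3: θ'=2.1910 (R=0.5000) → pose (6.1067, -3.9801, 2.1910)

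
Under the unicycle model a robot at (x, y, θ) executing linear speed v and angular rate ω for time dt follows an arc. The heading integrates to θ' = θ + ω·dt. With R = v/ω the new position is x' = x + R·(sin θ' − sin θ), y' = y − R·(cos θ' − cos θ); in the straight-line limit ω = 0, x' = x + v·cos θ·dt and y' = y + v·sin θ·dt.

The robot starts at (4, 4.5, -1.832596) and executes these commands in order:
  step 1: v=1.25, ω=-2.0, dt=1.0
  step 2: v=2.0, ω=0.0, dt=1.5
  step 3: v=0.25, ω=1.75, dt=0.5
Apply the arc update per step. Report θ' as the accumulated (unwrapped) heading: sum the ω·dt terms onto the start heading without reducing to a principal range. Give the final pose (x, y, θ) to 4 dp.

step 1: θ'=-3.8326 (R=-0.6250) → pose (2.9980, 4.1801, -3.8326)
step 2: θ'=-3.8326 (straight) → pose (0.6862, 6.0921, -3.8326)
step 3: θ'=-2.9576 (R=0.1429) → pose (0.5690, 6.1224, -2.9576)

(0.5690, 6.1224, -2.9576)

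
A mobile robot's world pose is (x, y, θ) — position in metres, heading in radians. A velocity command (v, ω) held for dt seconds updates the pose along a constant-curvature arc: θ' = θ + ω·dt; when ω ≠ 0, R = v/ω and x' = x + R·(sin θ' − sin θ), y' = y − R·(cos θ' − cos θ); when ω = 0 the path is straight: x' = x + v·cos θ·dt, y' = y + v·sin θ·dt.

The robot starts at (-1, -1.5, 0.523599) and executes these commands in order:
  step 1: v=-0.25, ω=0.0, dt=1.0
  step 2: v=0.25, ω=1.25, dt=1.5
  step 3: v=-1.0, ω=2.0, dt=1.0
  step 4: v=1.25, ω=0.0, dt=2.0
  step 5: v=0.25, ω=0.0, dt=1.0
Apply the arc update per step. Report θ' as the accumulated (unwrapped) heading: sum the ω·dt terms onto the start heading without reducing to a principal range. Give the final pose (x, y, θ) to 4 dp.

(-1.2162, -3.7063, 4.3986)

step 1: θ'=0.5236 (straight) → pose (-1.2165, -1.6250, 0.5236)
step 2: θ'=2.3986 (R=0.2000) → pose (-1.1812, -1.3045, 2.3986)
step 3: θ'=4.3986 (R=-0.5000) → pose (-0.3674, -1.0906, 4.3986)
step 4: θ'=4.3986 (straight) → pose (-1.1390, -3.4685, 4.3986)
step 5: θ'=4.3986 (straight) → pose (-1.2162, -3.7063, 4.3986)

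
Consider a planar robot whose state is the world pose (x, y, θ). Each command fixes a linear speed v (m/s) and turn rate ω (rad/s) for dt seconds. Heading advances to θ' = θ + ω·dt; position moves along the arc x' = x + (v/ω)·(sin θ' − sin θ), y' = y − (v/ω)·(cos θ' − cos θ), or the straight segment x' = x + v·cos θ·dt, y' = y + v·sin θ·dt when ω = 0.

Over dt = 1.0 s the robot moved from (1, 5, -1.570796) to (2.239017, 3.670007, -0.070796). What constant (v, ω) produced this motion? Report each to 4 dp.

v = 2.0000, ω = 1.5000

Δθ = -0.070796 − -1.570796 = 1.500000
ω = Δθ/dt = 1.500000/1.0 = 1.5000
R = −Δy/(cos θ' − cos θ) = 1.3333
v = R·ω = 1.3333·1.5000 = 2.0000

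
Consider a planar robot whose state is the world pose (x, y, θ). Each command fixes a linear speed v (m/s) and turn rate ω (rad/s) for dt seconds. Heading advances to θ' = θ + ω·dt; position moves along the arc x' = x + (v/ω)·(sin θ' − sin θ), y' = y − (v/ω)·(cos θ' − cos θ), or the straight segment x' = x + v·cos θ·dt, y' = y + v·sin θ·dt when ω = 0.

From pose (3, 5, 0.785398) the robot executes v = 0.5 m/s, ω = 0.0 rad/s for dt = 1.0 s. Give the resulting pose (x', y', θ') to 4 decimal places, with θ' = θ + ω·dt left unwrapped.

θ' = 0.7854 + 0.0·1.0 = 0.7854
ω = 0 → straight: x' = 3 + 0.5·cos(0.7854)·1.0 = 3.3536
y' = 5 + 0.5·sin(0.7854)·1.0 = 5.3536

(3.3536, 5.3536, 0.7854)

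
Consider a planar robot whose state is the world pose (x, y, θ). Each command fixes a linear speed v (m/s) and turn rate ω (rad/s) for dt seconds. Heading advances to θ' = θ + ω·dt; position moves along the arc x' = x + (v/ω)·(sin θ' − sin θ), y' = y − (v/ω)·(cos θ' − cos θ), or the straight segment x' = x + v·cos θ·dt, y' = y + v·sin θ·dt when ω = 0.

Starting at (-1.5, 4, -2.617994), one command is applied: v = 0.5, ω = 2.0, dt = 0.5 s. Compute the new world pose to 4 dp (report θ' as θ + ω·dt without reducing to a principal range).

(-1.6247, 3.7953, -1.6180)

θ' = -2.6180 + 2.0·0.5 = -1.6180
R = v/ω = 0.5/2.0 = 0.2500
x' = -1.5 + 0.2500·(sin -1.6180 − sin -2.6180) = -1.6247
y' = 4 − 0.2500·(cos -1.6180 − cos -2.6180) = 3.7953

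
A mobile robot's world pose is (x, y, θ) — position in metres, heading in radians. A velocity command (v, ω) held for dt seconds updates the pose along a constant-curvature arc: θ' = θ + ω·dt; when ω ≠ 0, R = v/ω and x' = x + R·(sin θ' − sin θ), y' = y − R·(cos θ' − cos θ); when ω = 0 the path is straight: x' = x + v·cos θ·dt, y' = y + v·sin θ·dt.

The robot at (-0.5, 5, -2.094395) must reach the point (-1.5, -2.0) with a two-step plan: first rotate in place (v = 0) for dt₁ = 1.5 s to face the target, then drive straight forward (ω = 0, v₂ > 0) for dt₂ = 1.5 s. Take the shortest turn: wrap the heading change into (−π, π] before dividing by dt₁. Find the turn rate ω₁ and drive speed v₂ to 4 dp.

ω₁ = 0.2545, v₂ = 4.7140

heading to target = atan2(-2−5, -1.5−-0.5) = -1.7127
Δθ = wrap(-1.7127 − -2.0944) = 0.3817; ω₁ = Δθ/dt₁ = 0.2545
distance = √((-1.5−-0.5)² + (-2−5)²) = 7.0711; v₂ = distance/dt₂ = 4.7140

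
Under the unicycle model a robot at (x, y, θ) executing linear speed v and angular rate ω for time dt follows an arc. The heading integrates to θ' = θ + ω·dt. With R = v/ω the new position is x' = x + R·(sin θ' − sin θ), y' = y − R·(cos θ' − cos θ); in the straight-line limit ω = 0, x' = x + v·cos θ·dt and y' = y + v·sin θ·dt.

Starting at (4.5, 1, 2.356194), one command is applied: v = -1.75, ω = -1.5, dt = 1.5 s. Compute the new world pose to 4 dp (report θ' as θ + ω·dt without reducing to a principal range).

(3.7987, -0.9851, 0.1062)

θ' = 2.3562 + -1.5·1.5 = 0.1062
R = v/ω = -1.75/-1.5 = 1.1667
x' = 4.5 + 1.1667·(sin 0.1062 − sin 2.3562) = 3.7987
y' = 1 − 1.1667·(cos 0.1062 − cos 2.3562) = -0.9851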